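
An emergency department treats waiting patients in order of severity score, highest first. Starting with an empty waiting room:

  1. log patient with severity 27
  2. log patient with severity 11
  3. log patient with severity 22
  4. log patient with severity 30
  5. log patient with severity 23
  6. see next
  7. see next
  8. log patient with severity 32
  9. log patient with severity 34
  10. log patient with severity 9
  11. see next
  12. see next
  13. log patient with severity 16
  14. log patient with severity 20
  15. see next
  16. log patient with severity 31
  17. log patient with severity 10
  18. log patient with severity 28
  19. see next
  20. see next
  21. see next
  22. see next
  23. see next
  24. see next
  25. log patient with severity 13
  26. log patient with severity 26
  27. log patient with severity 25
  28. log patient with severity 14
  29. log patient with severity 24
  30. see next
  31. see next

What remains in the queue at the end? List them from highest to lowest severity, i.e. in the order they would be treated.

24 → 14 → 13 → 10 → 9

insert 27 → {27}
insert 11 → {27, 11}
insert 22 → {27, 22, 11}
insert 30 → {30, 27, 22, 11}
insert 23 → {30, 27, 23, 22, 11}
see next → 30; now {27, 23, 22, 11}
see next → 27; now {23, 22, 11}
insert 32 → {32, 23, 22, 11}
insert 34 → {34, 32, 23, 22, 11}
insert 9 → {34, 32, 23, 22, 11, 9}
see next → 34; now {32, 23, 22, 11, 9}
see next → 32; now {23, 22, 11, 9}
insert 16 → {23, 22, 16, 11, 9}
insert 20 → {23, 22, 20, 16, 11, 9}
see next → 23; now {22, 20, 16, 11, 9}
insert 31 → {31, 22, 20, 16, 11, 9}
insert 10 → {31, 22, 20, 16, 11, 10, 9}
insert 28 → {31, 28, 22, 20, 16, 11, 10, 9}
see next → 31; now {28, 22, 20, 16, 11, 10, 9}
see next → 28; now {22, 20, 16, 11, 10, 9}
see next → 22; now {20, 16, 11, 10, 9}
see next → 20; now {16, 11, 10, 9}
see next → 16; now {11, 10, 9}
see next → 11; now {10, 9}
insert 13 → {13, 10, 9}
insert 26 → {26, 13, 10, 9}
insert 25 → {26, 25, 13, 10, 9}
insert 14 → {26, 25, 14, 13, 10, 9}
insert 24 → {26, 25, 24, 14, 13, 10, 9}
see next → 26; now {25, 24, 14, 13, 10, 9}
see next → 25; now {24, 14, 13, 10, 9}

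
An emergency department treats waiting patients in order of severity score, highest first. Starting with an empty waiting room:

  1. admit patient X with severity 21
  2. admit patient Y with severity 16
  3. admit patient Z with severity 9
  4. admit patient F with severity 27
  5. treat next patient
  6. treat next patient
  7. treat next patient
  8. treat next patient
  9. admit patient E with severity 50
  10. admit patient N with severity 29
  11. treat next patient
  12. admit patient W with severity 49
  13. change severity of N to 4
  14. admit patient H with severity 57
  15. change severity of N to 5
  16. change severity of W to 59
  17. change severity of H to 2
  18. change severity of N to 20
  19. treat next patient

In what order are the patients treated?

F, X, Y, Z, E, W

add X (severity 21) → {X:21}
add Y (severity 16) → {X:21, Y:16}
add Z (severity 9) → {X:21, Y:16, Z:9}
add F (severity 27) → {F:27, X:21, Y:16, Z:9}
treat next patient → F; now {X:21, Y:16, Z:9}
treat next patient → X; now {Y:16, Z:9}
treat next patient → Y; now {Z:9}
treat next patient → Z; now {}
add E (severity 50) → {E:50}
add N (severity 29) → {E:50, N:29}
treat next patient → E; now {N:29}
add W (severity 49) → {W:49, N:29}
update N to severity 4 → {W:49, N:4}
add H (severity 57) → {H:57, W:49, N:4}
update N to severity 5 → {H:57, W:49, N:5}
update W to severity 59 → {W:59, H:57, N:5}
update H to severity 2 → {W:59, N:5, H:2}
update N to severity 20 → {W:59, N:20, H:2}
treat next patient → W; now {N:20, H:2}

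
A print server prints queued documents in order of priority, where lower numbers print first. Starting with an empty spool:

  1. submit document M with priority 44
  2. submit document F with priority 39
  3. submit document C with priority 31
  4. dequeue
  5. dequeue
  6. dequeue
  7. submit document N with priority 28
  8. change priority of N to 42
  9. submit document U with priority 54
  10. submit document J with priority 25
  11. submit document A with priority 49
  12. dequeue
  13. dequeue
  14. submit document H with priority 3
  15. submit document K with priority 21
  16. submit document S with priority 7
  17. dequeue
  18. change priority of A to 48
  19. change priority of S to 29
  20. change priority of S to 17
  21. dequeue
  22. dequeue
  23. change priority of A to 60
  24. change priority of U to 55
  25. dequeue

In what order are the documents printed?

add M (priority 44) → {M:44}
add F (priority 39) → {F:39, M:44}
add C (priority 31) → {C:31, F:39, M:44}
dequeue → C; now {F:39, M:44}
dequeue → F; now {M:44}
dequeue → M; now {}
add N (priority 28) → {N:28}
update N to priority 42 → {N:42}
add U (priority 54) → {N:42, U:54}
add J (priority 25) → {J:25, N:42, U:54}
add A (priority 49) → {J:25, N:42, A:49, U:54}
dequeue → J; now {N:42, A:49, U:54}
dequeue → N; now {A:49, U:54}
add H (priority 3) → {H:3, A:49, U:54}
add K (priority 21) → {H:3, K:21, A:49, U:54}
add S (priority 7) → {H:3, S:7, K:21, A:49, U:54}
dequeue → H; now {S:7, K:21, A:49, U:54}
update A to priority 48 → {S:7, K:21, A:48, U:54}
update S to priority 29 → {K:21, S:29, A:48, U:54}
update S to priority 17 → {S:17, K:21, A:48, U:54}
dequeue → S; now {K:21, A:48, U:54}
dequeue → K; now {A:48, U:54}
update A to priority 60 → {U:54, A:60}
update U to priority 55 → {U:55, A:60}
dequeue → U; now {A:60}

C, F, M, J, N, H, S, K, U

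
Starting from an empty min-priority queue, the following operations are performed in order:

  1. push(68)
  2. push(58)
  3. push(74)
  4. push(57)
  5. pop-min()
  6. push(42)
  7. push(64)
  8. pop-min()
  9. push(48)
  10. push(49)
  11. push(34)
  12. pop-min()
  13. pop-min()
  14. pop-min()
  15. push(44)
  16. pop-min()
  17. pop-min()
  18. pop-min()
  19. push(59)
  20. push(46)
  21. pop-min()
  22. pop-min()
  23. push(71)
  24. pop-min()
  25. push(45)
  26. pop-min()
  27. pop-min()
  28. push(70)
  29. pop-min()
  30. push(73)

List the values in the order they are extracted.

[57, 42, 34, 48, 49, 44, 58, 64, 46, 59, 68, 45, 71, 70]

insert 68 → {68}
insert 58 → {58, 68}
insert 74 → {58, 68, 74}
insert 57 → {57, 58, 68, 74}
pop-min → 57; now {58, 68, 74}
insert 42 → {42, 58, 68, 74}
insert 64 → {42, 58, 64, 68, 74}
pop-min → 42; now {58, 64, 68, 74}
insert 48 → {48, 58, 64, 68, 74}
insert 49 → {48, 49, 58, 64, 68, 74}
insert 34 → {34, 48, 49, 58, 64, 68, 74}
pop-min → 34; now {48, 49, 58, 64, 68, 74}
pop-min → 48; now {49, 58, 64, 68, 74}
pop-min → 49; now {58, 64, 68, 74}
insert 44 → {44, 58, 64, 68, 74}
pop-min → 44; now {58, 64, 68, 74}
pop-min → 58; now {64, 68, 74}
pop-min → 64; now {68, 74}
insert 59 → {59, 68, 74}
insert 46 → {46, 59, 68, 74}
pop-min → 46; now {59, 68, 74}
pop-min → 59; now {68, 74}
insert 71 → {68, 71, 74}
pop-min → 68; now {71, 74}
insert 45 → {45, 71, 74}
pop-min → 45; now {71, 74}
pop-min → 71; now {74}
insert 70 → {70, 74}
pop-min → 70; now {74}
insert 73 → {73, 74}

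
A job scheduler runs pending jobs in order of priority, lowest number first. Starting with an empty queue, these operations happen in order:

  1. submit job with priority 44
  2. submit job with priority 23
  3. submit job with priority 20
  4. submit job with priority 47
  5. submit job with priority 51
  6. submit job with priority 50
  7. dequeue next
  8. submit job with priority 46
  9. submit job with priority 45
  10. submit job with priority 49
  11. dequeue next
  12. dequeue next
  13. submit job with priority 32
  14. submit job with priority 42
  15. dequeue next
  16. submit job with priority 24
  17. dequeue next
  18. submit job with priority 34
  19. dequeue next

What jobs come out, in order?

20 → 23 → 44 → 32 → 24 → 34

insert 44 → {44}
insert 23 → {23, 44}
insert 20 → {20, 23, 44}
insert 47 → {20, 23, 44, 47}
insert 51 → {20, 23, 44, 47, 51}
insert 50 → {20, 23, 44, 47, 50, 51}
dequeue next → 20; now {23, 44, 47, 50, 51}
insert 46 → {23, 44, 46, 47, 50, 51}
insert 45 → {23, 44, 45, 46, 47, 50, 51}
insert 49 → {23, 44, 45, 46, 47, 49, 50, 51}
dequeue next → 23; now {44, 45, 46, 47, 49, 50, 51}
dequeue next → 44; now {45, 46, 47, 49, 50, 51}
insert 32 → {32, 45, 46, 47, 49, 50, 51}
insert 42 → {32, 42, 45, 46, 47, 49, 50, 51}
dequeue next → 32; now {42, 45, 46, 47, 49, 50, 51}
insert 24 → {24, 42, 45, 46, 47, 49, 50, 51}
dequeue next → 24; now {42, 45, 46, 47, 49, 50, 51}
insert 34 → {34, 42, 45, 46, 47, 49, 50, 51}
dequeue next → 34; now {42, 45, 46, 47, 49, 50, 51}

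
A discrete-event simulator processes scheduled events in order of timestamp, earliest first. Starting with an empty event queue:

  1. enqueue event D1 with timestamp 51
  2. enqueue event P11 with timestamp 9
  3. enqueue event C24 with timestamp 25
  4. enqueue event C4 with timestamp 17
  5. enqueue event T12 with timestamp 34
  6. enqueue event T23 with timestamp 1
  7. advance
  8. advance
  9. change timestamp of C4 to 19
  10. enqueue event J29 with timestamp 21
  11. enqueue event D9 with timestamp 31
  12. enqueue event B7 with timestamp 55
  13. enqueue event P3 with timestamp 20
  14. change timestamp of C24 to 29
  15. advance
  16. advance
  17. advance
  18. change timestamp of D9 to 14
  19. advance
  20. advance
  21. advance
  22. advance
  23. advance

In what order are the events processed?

T23, P11, C4, P3, J29, D9, C24, T12, D1, B7

add D1 (timestamp 51) → {D1:51}
add P11 (timestamp 9) → {P11:9, D1:51}
add C24 (timestamp 25) → {P11:9, C24:25, D1:51}
add C4 (timestamp 17) → {P11:9, C4:17, C24:25, D1:51}
add T12 (timestamp 34) → {P11:9, C4:17, C24:25, T12:34, D1:51}
add T23 (timestamp 1) → {T23:1, P11:9, C4:17, C24:25, T12:34, D1:51}
advance → T23; now {P11:9, C4:17, C24:25, T12:34, D1:51}
advance → P11; now {C4:17, C24:25, T12:34, D1:51}
update C4 to timestamp 19 → {C4:19, C24:25, T12:34, D1:51}
add J29 (timestamp 21) → {C4:19, J29:21, C24:25, T12:34, D1:51}
add D9 (timestamp 31) → {C4:19, J29:21, C24:25, D9:31, T12:34, D1:51}
add B7 (timestamp 55) → {C4:19, J29:21, C24:25, D9:31, T12:34, D1:51, B7:55}
add P3 (timestamp 20) → {C4:19, P3:20, J29:21, C24:25, D9:31, T12:34, D1:51, B7:55}
update C24 to timestamp 29 → {C4:19, P3:20, J29:21, C24:29, D9:31, T12:34, D1:51, B7:55}
advance → C4; now {P3:20, J29:21, C24:29, D9:31, T12:34, D1:51, B7:55}
advance → P3; now {J29:21, C24:29, D9:31, T12:34, D1:51, B7:55}
advance → J29; now {C24:29, D9:31, T12:34, D1:51, B7:55}
update D9 to timestamp 14 → {D9:14, C24:29, T12:34, D1:51, B7:55}
advance → D9; now {C24:29, T12:34, D1:51, B7:55}
advance → C24; now {T12:34, D1:51, B7:55}
advance → T12; now {D1:51, B7:55}
advance → D1; now {B7:55}
advance → B7; now {}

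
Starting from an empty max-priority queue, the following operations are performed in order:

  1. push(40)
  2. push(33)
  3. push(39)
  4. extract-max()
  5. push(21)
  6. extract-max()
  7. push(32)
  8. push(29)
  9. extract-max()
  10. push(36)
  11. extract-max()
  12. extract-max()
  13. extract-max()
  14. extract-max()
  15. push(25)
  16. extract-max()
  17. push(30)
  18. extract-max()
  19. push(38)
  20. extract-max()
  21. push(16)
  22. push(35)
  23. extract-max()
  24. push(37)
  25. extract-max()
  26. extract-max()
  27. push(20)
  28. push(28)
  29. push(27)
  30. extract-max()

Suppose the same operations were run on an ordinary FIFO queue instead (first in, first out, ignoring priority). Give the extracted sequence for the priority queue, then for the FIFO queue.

insert 40 → {40}
insert 33 → {40, 33}
insert 39 → {40, 39, 33}
extract-max → 40; now {39, 33}
insert 21 → {39, 33, 21}
extract-max → 39; now {33, 21}
insert 32 → {33, 32, 21}
insert 29 → {33, 32, 29, 21}
extract-max → 33; now {32, 29, 21}
insert 36 → {36, 32, 29, 21}
extract-max → 36; now {32, 29, 21}
extract-max → 32; now {29, 21}
extract-max → 29; now {21}
extract-max → 21; now {}
insert 25 → {25}
extract-max → 25; now {}
insert 30 → {30}
extract-max → 30; now {}
insert 38 → {38}
extract-max → 38; now {}
insert 16 → {16}
insert 35 → {35, 16}
extract-max → 35; now {16}
insert 37 → {37, 16}
extract-max → 37; now {16}
extract-max → 16; now {}
insert 20 → {20}
insert 28 → {28, 20}
insert 27 → {28, 27, 20}
extract-max → 28; now {27, 20}

priority queue: 40, 39, 33, 36, 32, 29, 21, 25, 30, 38, 35, 37, 16, 28; FIFO queue: 40, 33, 39, 21, 32, 29, 36, 25, 30, 38, 16, 35, 37, 20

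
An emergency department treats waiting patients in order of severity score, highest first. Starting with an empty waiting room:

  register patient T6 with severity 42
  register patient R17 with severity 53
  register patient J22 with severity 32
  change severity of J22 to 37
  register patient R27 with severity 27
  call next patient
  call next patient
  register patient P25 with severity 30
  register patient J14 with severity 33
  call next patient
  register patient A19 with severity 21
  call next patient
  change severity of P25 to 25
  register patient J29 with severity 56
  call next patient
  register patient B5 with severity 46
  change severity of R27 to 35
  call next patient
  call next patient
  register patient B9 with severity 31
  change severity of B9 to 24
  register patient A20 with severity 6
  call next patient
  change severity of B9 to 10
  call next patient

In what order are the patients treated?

[R17, T6, J22, J14, J29, B5, R27, P25, A19]

add T6 (severity 42) → {T6:42}
add R17 (severity 53) → {R17:53, T6:42}
add J22 (severity 32) → {R17:53, T6:42, J22:32}
update J22 to severity 37 → {R17:53, T6:42, J22:37}
add R27 (severity 27) → {R17:53, T6:42, J22:37, R27:27}
call next patient → R17; now {T6:42, J22:37, R27:27}
call next patient → T6; now {J22:37, R27:27}
add P25 (severity 30) → {J22:37, P25:30, R27:27}
add J14 (severity 33) → {J22:37, J14:33, P25:30, R27:27}
call next patient → J22; now {J14:33, P25:30, R27:27}
add A19 (severity 21) → {J14:33, P25:30, R27:27, A19:21}
call next patient → J14; now {P25:30, R27:27, A19:21}
update P25 to severity 25 → {R27:27, P25:25, A19:21}
add J29 (severity 56) → {J29:56, R27:27, P25:25, A19:21}
call next patient → J29; now {R27:27, P25:25, A19:21}
add B5 (severity 46) → {B5:46, R27:27, P25:25, A19:21}
update R27 to severity 35 → {B5:46, R27:35, P25:25, A19:21}
call next patient → B5; now {R27:35, P25:25, A19:21}
call next patient → R27; now {P25:25, A19:21}
add B9 (severity 31) → {B9:31, P25:25, A19:21}
update B9 to severity 24 → {P25:25, B9:24, A19:21}
add A20 (severity 6) → {P25:25, B9:24, A19:21, A20:6}
call next patient → P25; now {B9:24, A19:21, A20:6}
update B9 to severity 10 → {A19:21, B9:10, A20:6}
call next patient → A19; now {B9:10, A20:6}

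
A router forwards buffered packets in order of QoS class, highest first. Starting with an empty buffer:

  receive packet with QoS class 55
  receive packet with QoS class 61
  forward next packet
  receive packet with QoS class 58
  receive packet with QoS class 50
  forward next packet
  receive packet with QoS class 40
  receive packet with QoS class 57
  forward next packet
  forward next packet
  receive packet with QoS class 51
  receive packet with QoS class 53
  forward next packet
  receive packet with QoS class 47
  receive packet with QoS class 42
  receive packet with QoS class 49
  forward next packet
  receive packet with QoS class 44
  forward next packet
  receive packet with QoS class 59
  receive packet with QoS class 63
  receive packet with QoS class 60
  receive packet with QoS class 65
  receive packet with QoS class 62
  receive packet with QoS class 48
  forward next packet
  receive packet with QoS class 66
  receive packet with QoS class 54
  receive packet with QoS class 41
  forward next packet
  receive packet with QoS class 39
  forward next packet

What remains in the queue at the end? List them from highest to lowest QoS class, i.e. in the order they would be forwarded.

insert 55 → {55}
insert 61 → {61, 55}
forward next packet → 61; now {55}
insert 58 → {58, 55}
insert 50 → {58, 55, 50}
forward next packet → 58; now {55, 50}
insert 40 → {55, 50, 40}
insert 57 → {57, 55, 50, 40}
forward next packet → 57; now {55, 50, 40}
forward next packet → 55; now {50, 40}
insert 51 → {51, 50, 40}
insert 53 → {53, 51, 50, 40}
forward next packet → 53; now {51, 50, 40}
insert 47 → {51, 50, 47, 40}
insert 42 → {51, 50, 47, 42, 40}
insert 49 → {51, 50, 49, 47, 42, 40}
forward next packet → 51; now {50, 49, 47, 42, 40}
insert 44 → {50, 49, 47, 44, 42, 40}
forward next packet → 50; now {49, 47, 44, 42, 40}
insert 59 → {59, 49, 47, 44, 42, 40}
insert 63 → {63, 59, 49, 47, 44, 42, 40}
insert 60 → {63, 60, 59, 49, 47, 44, 42, 40}
insert 65 → {65, 63, 60, 59, 49, 47, 44, 42, 40}
insert 62 → {65, 63, 62, 60, 59, 49, 47, 44, 42, 40}
insert 48 → {65, 63, 62, 60, 59, 49, 48, 47, 44, 42, 40}
forward next packet → 65; now {63, 62, 60, 59, 49, 48, 47, 44, 42, 40}
insert 66 → {66, 63, 62, 60, 59, 49, 48, 47, 44, 42, 40}
insert 54 → {66, 63, 62, 60, 59, 54, 49, 48, 47, 44, 42, 40}
insert 41 → {66, 63, 62, 60, 59, 54, 49, 48, 47, 44, 42, 41, 40}
forward next packet → 66; now {63, 62, 60, 59, 54, 49, 48, 47, 44, 42, 41, 40}
insert 39 → {63, 62, 60, 59, 54, 49, 48, 47, 44, 42, 41, 40, 39}
forward next packet → 63; now {62, 60, 59, 54, 49, 48, 47, 44, 42, 41, 40, 39}

62 → 60 → 59 → 54 → 49 → 48 → 47 → 44 → 42 → 41 → 40 → 39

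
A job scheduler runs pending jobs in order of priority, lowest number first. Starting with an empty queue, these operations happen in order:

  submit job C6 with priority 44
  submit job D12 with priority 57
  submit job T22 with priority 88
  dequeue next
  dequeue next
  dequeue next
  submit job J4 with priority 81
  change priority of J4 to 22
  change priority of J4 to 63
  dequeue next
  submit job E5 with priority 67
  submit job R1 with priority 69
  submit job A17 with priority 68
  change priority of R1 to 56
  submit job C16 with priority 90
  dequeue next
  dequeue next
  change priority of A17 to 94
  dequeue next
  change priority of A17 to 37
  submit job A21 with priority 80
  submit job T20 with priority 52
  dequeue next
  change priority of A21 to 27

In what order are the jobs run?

add C6 (priority 44) → {C6:44}
add D12 (priority 57) → {C6:44, D12:57}
add T22 (priority 88) → {C6:44, D12:57, T22:88}
dequeue next → C6; now {D12:57, T22:88}
dequeue next → D12; now {T22:88}
dequeue next → T22; now {}
add J4 (priority 81) → {J4:81}
update J4 to priority 22 → {J4:22}
update J4 to priority 63 → {J4:63}
dequeue next → J4; now {}
add E5 (priority 67) → {E5:67}
add R1 (priority 69) → {E5:67, R1:69}
add A17 (priority 68) → {E5:67, A17:68, R1:69}
update R1 to priority 56 → {R1:56, E5:67, A17:68}
add C16 (priority 90) → {R1:56, E5:67, A17:68, C16:90}
dequeue next → R1; now {E5:67, A17:68, C16:90}
dequeue next → E5; now {A17:68, C16:90}
update A17 to priority 94 → {C16:90, A17:94}
dequeue next → C16; now {A17:94}
update A17 to priority 37 → {A17:37}
add A21 (priority 80) → {A17:37, A21:80}
add T20 (priority 52) → {A17:37, T20:52, A21:80}
dequeue next → A17; now {T20:52, A21:80}
update A21 to priority 27 → {A21:27, T20:52}

C6 → D12 → T22 → J4 → R1 → E5 → C16 → A17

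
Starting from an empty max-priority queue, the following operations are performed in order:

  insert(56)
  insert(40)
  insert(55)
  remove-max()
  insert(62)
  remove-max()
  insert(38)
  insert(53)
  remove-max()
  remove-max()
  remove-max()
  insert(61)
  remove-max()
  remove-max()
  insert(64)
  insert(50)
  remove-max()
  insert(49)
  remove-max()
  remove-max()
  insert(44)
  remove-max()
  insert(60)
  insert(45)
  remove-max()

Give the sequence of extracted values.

insert 56 → {56}
insert 40 → {56, 40}
insert 55 → {56, 55, 40}
remove-max → 56; now {55, 40}
insert 62 → {62, 55, 40}
remove-max → 62; now {55, 40}
insert 38 → {55, 40, 38}
insert 53 → {55, 53, 40, 38}
remove-max → 55; now {53, 40, 38}
remove-max → 53; now {40, 38}
remove-max → 40; now {38}
insert 61 → {61, 38}
remove-max → 61; now {38}
remove-max → 38; now {}
insert 64 → {64}
insert 50 → {64, 50}
remove-max → 64; now {50}
insert 49 → {50, 49}
remove-max → 50; now {49}
remove-max → 49; now {}
insert 44 → {44}
remove-max → 44; now {}
insert 60 → {60}
insert 45 → {60, 45}
remove-max → 60; now {45}

[56, 62, 55, 53, 40, 61, 38, 64, 50, 49, 44, 60]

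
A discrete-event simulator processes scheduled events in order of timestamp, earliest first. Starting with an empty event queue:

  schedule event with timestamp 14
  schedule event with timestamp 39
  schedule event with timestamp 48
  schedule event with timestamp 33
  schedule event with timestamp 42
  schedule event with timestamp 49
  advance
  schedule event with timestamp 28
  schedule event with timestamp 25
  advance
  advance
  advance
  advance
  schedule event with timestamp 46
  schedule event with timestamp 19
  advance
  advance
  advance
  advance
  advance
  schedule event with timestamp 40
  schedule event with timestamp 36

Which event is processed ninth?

insert 14 → {14}
insert 39 → {14, 39}
insert 48 → {14, 39, 48}
insert 33 → {14, 33, 39, 48}
insert 42 → {14, 33, 39, 42, 48}
insert 49 → {14, 33, 39, 42, 48, 49}
advance → 14; now {33, 39, 42, 48, 49}
insert 28 → {28, 33, 39, 42, 48, 49}
insert 25 → {25, 28, 33, 39, 42, 48, 49}
advance → 25; now {28, 33, 39, 42, 48, 49}
advance → 28; now {33, 39, 42, 48, 49}
advance → 33; now {39, 42, 48, 49}
advance → 39; now {42, 48, 49}
insert 46 → {42, 46, 48, 49}
insert 19 → {19, 42, 46, 48, 49}
advance → 19; now {42, 46, 48, 49}
advance → 42; now {46, 48, 49}
advance → 46; now {48, 49}
advance → 48; now {49}
advance → 49; now {}
insert 40 → {40}
insert 36 → {36, 40}

48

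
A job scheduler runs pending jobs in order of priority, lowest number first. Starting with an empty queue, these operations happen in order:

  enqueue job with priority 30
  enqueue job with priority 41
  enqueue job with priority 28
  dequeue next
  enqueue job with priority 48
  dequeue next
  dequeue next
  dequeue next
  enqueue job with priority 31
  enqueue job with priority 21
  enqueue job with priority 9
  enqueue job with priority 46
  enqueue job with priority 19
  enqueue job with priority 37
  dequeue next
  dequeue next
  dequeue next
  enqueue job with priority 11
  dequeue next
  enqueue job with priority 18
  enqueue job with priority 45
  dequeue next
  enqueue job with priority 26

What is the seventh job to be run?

21

insert 30 → {30}
insert 41 → {30, 41}
insert 28 → {28, 30, 41}
dequeue next → 28; now {30, 41}
insert 48 → {30, 41, 48}
dequeue next → 30; now {41, 48}
dequeue next → 41; now {48}
dequeue next → 48; now {}
insert 31 → {31}
insert 21 → {21, 31}
insert 9 → {9, 21, 31}
insert 46 → {9, 21, 31, 46}
insert 19 → {9, 19, 21, 31, 46}
insert 37 → {9, 19, 21, 31, 37, 46}
dequeue next → 9; now {19, 21, 31, 37, 46}
dequeue next → 19; now {21, 31, 37, 46}
dequeue next → 21; now {31, 37, 46}
insert 11 → {11, 31, 37, 46}
dequeue next → 11; now {31, 37, 46}
insert 18 → {18, 31, 37, 46}
insert 45 → {18, 31, 37, 45, 46}
dequeue next → 18; now {31, 37, 45, 46}
insert 26 → {26, 31, 37, 45, 46}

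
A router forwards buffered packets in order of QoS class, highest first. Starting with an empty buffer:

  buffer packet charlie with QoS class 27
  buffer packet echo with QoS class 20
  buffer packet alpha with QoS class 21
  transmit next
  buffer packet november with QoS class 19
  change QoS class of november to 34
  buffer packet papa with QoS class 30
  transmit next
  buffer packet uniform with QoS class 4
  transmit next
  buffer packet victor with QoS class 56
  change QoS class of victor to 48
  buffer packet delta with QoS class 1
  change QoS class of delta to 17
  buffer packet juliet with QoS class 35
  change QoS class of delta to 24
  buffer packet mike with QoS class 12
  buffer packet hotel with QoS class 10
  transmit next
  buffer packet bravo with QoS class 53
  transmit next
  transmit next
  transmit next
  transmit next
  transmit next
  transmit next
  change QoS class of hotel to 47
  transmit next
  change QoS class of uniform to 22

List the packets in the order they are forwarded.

charlie, november, papa, victor, bravo, juliet, delta, alpha, echo, mike, hotel

add charlie (QoS class 27) → {charlie:27}
add echo (QoS class 20) → {charlie:27, echo:20}
add alpha (QoS class 21) → {charlie:27, alpha:21, echo:20}
transmit next → charlie; now {alpha:21, echo:20}
add november (QoS class 19) → {alpha:21, echo:20, november:19}
update november to QoS class 34 → {november:34, alpha:21, echo:20}
add papa (QoS class 30) → {november:34, papa:30, alpha:21, echo:20}
transmit next → november; now {papa:30, alpha:21, echo:20}
add uniform (QoS class 4) → {papa:30, alpha:21, echo:20, uniform:4}
transmit next → papa; now {alpha:21, echo:20, uniform:4}
add victor (QoS class 56) → {victor:56, alpha:21, echo:20, uniform:4}
update victor to QoS class 48 → {victor:48, alpha:21, echo:20, uniform:4}
add delta (QoS class 1) → {victor:48, alpha:21, echo:20, uniform:4, delta:1}
update delta to QoS class 17 → {victor:48, alpha:21, echo:20, delta:17, uniform:4}
add juliet (QoS class 35) → {victor:48, juliet:35, alpha:21, echo:20, delta:17, uniform:4}
update delta to QoS class 24 → {victor:48, juliet:35, delta:24, alpha:21, echo:20, uniform:4}
add mike (QoS class 12) → {victor:48, juliet:35, delta:24, alpha:21, echo:20, mike:12, uniform:4}
add hotel (QoS class 10) → {victor:48, juliet:35, delta:24, alpha:21, echo:20, mike:12, hotel:10, uniform:4}
transmit next → victor; now {juliet:35, delta:24, alpha:21, echo:20, mike:12, hotel:10, uniform:4}
add bravo (QoS class 53) → {bravo:53, juliet:35, delta:24, alpha:21, echo:20, mike:12, hotel:10, uniform:4}
transmit next → bravo; now {juliet:35, delta:24, alpha:21, echo:20, mike:12, hotel:10, uniform:4}
transmit next → juliet; now {delta:24, alpha:21, echo:20, mike:12, hotel:10, uniform:4}
transmit next → delta; now {alpha:21, echo:20, mike:12, hotel:10, uniform:4}
transmit next → alpha; now {echo:20, mike:12, hotel:10, uniform:4}
transmit next → echo; now {mike:12, hotel:10, uniform:4}
transmit next → mike; now {hotel:10, uniform:4}
update hotel to QoS class 47 → {hotel:47, uniform:4}
transmit next → hotel; now {uniform:4}
update uniform to QoS class 22 → {uniform:22}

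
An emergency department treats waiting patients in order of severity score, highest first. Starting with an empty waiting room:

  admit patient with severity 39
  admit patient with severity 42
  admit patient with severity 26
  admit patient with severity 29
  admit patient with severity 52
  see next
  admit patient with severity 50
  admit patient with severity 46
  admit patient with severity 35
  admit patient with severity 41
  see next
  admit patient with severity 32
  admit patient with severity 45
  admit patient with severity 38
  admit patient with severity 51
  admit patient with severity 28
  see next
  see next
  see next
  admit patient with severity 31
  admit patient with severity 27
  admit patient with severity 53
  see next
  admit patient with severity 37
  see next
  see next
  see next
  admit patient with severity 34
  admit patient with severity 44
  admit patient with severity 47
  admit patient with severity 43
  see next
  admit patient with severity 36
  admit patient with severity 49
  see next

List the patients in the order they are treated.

52 → 50 → 51 → 46 → 45 → 53 → 42 → 41 → 39 → 47 → 49

insert 39 → {39}
insert 42 → {42, 39}
insert 26 → {42, 39, 26}
insert 29 → {42, 39, 29, 26}
insert 52 → {52, 42, 39, 29, 26}
see next → 52; now {42, 39, 29, 26}
insert 50 → {50, 42, 39, 29, 26}
insert 46 → {50, 46, 42, 39, 29, 26}
insert 35 → {50, 46, 42, 39, 35, 29, 26}
insert 41 → {50, 46, 42, 41, 39, 35, 29, 26}
see next → 50; now {46, 42, 41, 39, 35, 29, 26}
insert 32 → {46, 42, 41, 39, 35, 32, 29, 26}
insert 45 → {46, 45, 42, 41, 39, 35, 32, 29, 26}
insert 38 → {46, 45, 42, 41, 39, 38, 35, 32, 29, 26}
insert 51 → {51, 46, 45, 42, 41, 39, 38, 35, 32, 29, 26}
insert 28 → {51, 46, 45, 42, 41, 39, 38, 35, 32, 29, 28, 26}
see next → 51; now {46, 45, 42, 41, 39, 38, 35, 32, 29, 28, 26}
see next → 46; now {45, 42, 41, 39, 38, 35, 32, 29, 28, 26}
see next → 45; now {42, 41, 39, 38, 35, 32, 29, 28, 26}
insert 31 → {42, 41, 39, 38, 35, 32, 31, 29, 28, 26}
insert 27 → {42, 41, 39, 38, 35, 32, 31, 29, 28, 27, 26}
insert 53 → {53, 42, 41, 39, 38, 35, 32, 31, 29, 28, 27, 26}
see next → 53; now {42, 41, 39, 38, 35, 32, 31, 29, 28, 27, 26}
insert 37 → {42, 41, 39, 38, 37, 35, 32, 31, 29, 28, 27, 26}
see next → 42; now {41, 39, 38, 37, 35, 32, 31, 29, 28, 27, 26}
see next → 41; now {39, 38, 37, 35, 32, 31, 29, 28, 27, 26}
see next → 39; now {38, 37, 35, 32, 31, 29, 28, 27, 26}
insert 34 → {38, 37, 35, 34, 32, 31, 29, 28, 27, 26}
insert 44 → {44, 38, 37, 35, 34, 32, 31, 29, 28, 27, 26}
insert 47 → {47, 44, 38, 37, 35, 34, 32, 31, 29, 28, 27, 26}
insert 43 → {47, 44, 43, 38, 37, 35, 34, 32, 31, 29, 28, 27, 26}
see next → 47; now {44, 43, 38, 37, 35, 34, 32, 31, 29, 28, 27, 26}
insert 36 → {44, 43, 38, 37, 36, 35, 34, 32, 31, 29, 28, 27, 26}
insert 49 → {49, 44, 43, 38, 37, 36, 35, 34, 32, 31, 29, 28, 27, 26}
see next → 49; now {44, 43, 38, 37, 36, 35, 34, 32, 31, 29, 28, 27, 26}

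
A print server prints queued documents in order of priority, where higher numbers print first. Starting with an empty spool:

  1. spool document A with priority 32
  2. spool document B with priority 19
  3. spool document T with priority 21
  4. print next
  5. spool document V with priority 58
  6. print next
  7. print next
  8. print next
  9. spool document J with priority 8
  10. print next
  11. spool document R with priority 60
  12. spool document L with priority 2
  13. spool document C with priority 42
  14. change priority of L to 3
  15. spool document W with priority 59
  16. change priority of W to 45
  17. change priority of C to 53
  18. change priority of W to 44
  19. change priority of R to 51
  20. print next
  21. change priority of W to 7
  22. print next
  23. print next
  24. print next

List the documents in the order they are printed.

add A (priority 32) → {A:32}
add B (priority 19) → {A:32, B:19}
add T (priority 21) → {A:32, T:21, B:19}
print next → A; now {T:21, B:19}
add V (priority 58) → {V:58, T:21, B:19}
print next → V; now {T:21, B:19}
print next → T; now {B:19}
print next → B; now {}
add J (priority 8) → {J:8}
print next → J; now {}
add R (priority 60) → {R:60}
add L (priority 2) → {R:60, L:2}
add C (priority 42) → {R:60, C:42, L:2}
update L to priority 3 → {R:60, C:42, L:3}
add W (priority 59) → {R:60, W:59, C:42, L:3}
update W to priority 45 → {R:60, W:45, C:42, L:3}
update C to priority 53 → {R:60, C:53, W:45, L:3}
update W to priority 44 → {R:60, C:53, W:44, L:3}
update R to priority 51 → {C:53, R:51, W:44, L:3}
print next → C; now {R:51, W:44, L:3}
update W to priority 7 → {R:51, W:7, L:3}
print next → R; now {W:7, L:3}
print next → W; now {L:3}
print next → L; now {}

A → V → T → B → J → C → R → W → L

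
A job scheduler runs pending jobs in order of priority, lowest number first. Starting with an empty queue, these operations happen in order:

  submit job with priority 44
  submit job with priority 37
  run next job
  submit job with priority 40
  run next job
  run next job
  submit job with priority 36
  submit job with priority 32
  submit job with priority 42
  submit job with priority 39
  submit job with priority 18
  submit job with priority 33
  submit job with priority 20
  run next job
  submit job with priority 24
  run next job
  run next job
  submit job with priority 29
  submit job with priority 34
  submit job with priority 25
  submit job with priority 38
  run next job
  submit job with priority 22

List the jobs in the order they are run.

37, 40, 44, 18, 20, 24, 25

insert 44 → {44}
insert 37 → {37, 44}
run next job → 37; now {44}
insert 40 → {40, 44}
run next job → 40; now {44}
run next job → 44; now {}
insert 36 → {36}
insert 32 → {32, 36}
insert 42 → {32, 36, 42}
insert 39 → {32, 36, 39, 42}
insert 18 → {18, 32, 36, 39, 42}
insert 33 → {18, 32, 33, 36, 39, 42}
insert 20 → {18, 20, 32, 33, 36, 39, 42}
run next job → 18; now {20, 32, 33, 36, 39, 42}
insert 24 → {20, 24, 32, 33, 36, 39, 42}
run next job → 20; now {24, 32, 33, 36, 39, 42}
run next job → 24; now {32, 33, 36, 39, 42}
insert 29 → {29, 32, 33, 36, 39, 42}
insert 34 → {29, 32, 33, 34, 36, 39, 42}
insert 25 → {25, 29, 32, 33, 34, 36, 39, 42}
insert 38 → {25, 29, 32, 33, 34, 36, 38, 39, 42}
run next job → 25; now {29, 32, 33, 34, 36, 38, 39, 42}
insert 22 → {22, 29, 32, 33, 34, 36, 38, 39, 42}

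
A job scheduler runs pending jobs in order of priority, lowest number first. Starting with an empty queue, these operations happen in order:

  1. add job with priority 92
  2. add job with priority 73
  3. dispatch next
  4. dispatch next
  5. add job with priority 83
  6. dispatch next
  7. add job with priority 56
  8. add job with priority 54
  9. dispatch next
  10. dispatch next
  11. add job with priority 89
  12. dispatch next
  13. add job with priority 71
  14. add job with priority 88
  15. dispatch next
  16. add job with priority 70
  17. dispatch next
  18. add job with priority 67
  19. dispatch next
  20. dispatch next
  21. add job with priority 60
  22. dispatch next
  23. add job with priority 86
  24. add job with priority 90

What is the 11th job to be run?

60

insert 92 → {92}
insert 73 → {73, 92}
dispatch next → 73; now {92}
dispatch next → 92; now {}
insert 83 → {83}
dispatch next → 83; now {}
insert 56 → {56}
insert 54 → {54, 56}
dispatch next → 54; now {56}
dispatch next → 56; now {}
insert 89 → {89}
dispatch next → 89; now {}
insert 71 → {71}
insert 88 → {71, 88}
dispatch next → 71; now {88}
insert 70 → {70, 88}
dispatch next → 70; now {88}
insert 67 → {67, 88}
dispatch next → 67; now {88}
dispatch next → 88; now {}
insert 60 → {60}
dispatch next → 60; now {}
insert 86 → {86}
insert 90 → {86, 90}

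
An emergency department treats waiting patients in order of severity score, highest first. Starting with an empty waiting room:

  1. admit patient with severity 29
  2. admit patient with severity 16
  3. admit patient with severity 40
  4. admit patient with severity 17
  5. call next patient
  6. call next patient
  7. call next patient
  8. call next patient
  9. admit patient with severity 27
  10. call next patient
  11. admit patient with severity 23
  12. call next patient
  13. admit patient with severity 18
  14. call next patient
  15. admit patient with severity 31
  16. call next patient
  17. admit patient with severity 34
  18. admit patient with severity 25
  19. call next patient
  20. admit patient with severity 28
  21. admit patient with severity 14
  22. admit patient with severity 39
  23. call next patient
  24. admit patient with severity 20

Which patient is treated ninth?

34

insert 29 → {29}
insert 16 → {29, 16}
insert 40 → {40, 29, 16}
insert 17 → {40, 29, 17, 16}
call next patient → 40; now {29, 17, 16}
call next patient → 29; now {17, 16}
call next patient → 17; now {16}
call next patient → 16; now {}
insert 27 → {27}
call next patient → 27; now {}
insert 23 → {23}
call next patient → 23; now {}
insert 18 → {18}
call next patient → 18; now {}
insert 31 → {31}
call next patient → 31; now {}
insert 34 → {34}
insert 25 → {34, 25}
call next patient → 34; now {25}
insert 28 → {28, 25}
insert 14 → {28, 25, 14}
insert 39 → {39, 28, 25, 14}
call next patient → 39; now {28, 25, 14}
insert 20 → {28, 25, 20, 14}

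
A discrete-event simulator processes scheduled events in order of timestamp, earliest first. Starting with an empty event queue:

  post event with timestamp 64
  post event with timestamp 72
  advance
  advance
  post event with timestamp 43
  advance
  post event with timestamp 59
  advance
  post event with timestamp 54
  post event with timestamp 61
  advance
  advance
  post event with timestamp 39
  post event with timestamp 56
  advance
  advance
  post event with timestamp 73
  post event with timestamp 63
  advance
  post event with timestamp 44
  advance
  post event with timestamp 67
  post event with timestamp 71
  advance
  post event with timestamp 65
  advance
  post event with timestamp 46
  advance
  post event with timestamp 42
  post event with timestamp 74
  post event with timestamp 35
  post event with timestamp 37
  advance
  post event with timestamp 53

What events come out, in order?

64 → 72 → 43 → 59 → 54 → 61 → 39 → 56 → 63 → 44 → 67 → 65 → 46 → 35

insert 64 → {64}
insert 72 → {64, 72}
advance → 64; now {72}
advance → 72; now {}
insert 43 → {43}
advance → 43; now {}
insert 59 → {59}
advance → 59; now {}
insert 54 → {54}
insert 61 → {54, 61}
advance → 54; now {61}
advance → 61; now {}
insert 39 → {39}
insert 56 → {39, 56}
advance → 39; now {56}
advance → 56; now {}
insert 73 → {73}
insert 63 → {63, 73}
advance → 63; now {73}
insert 44 → {44, 73}
advance → 44; now {73}
insert 67 → {67, 73}
insert 71 → {67, 71, 73}
advance → 67; now {71, 73}
insert 65 → {65, 71, 73}
advance → 65; now {71, 73}
insert 46 → {46, 71, 73}
advance → 46; now {71, 73}
insert 42 → {42, 71, 73}
insert 74 → {42, 71, 73, 74}
insert 35 → {35, 42, 71, 73, 74}
insert 37 → {35, 37, 42, 71, 73, 74}
advance → 35; now {37, 42, 71, 73, 74}
insert 53 → {37, 42, 53, 71, 73, 74}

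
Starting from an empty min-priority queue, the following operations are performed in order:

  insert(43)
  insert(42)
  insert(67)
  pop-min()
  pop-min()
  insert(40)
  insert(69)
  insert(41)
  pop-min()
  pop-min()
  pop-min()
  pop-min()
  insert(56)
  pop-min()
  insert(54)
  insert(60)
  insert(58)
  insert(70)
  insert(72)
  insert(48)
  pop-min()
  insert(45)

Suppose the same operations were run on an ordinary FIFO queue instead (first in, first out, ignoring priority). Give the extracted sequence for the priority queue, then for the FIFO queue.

insert 43 → {43}
insert 42 → {42, 43}
insert 67 → {42, 43, 67}
pop-min → 42; now {43, 67}
pop-min → 43; now {67}
insert 40 → {40, 67}
insert 69 → {40, 67, 69}
insert 41 → {40, 41, 67, 69}
pop-min → 40; now {41, 67, 69}
pop-min → 41; now {67, 69}
pop-min → 67; now {69}
pop-min → 69; now {}
insert 56 → {56}
pop-min → 56; now {}
insert 54 → {54}
insert 60 → {54, 60}
insert 58 → {54, 58, 60}
insert 70 → {54, 58, 60, 70}
insert 72 → {54, 58, 60, 70, 72}
insert 48 → {48, 54, 58, 60, 70, 72}
pop-min → 48; now {54, 58, 60, 70, 72}
insert 45 → {45, 54, 58, 60, 70, 72}

priority queue: [42, 43, 40, 41, 67, 69, 56, 48]; FIFO queue: [43, 42, 67, 40, 69, 41, 56, 54]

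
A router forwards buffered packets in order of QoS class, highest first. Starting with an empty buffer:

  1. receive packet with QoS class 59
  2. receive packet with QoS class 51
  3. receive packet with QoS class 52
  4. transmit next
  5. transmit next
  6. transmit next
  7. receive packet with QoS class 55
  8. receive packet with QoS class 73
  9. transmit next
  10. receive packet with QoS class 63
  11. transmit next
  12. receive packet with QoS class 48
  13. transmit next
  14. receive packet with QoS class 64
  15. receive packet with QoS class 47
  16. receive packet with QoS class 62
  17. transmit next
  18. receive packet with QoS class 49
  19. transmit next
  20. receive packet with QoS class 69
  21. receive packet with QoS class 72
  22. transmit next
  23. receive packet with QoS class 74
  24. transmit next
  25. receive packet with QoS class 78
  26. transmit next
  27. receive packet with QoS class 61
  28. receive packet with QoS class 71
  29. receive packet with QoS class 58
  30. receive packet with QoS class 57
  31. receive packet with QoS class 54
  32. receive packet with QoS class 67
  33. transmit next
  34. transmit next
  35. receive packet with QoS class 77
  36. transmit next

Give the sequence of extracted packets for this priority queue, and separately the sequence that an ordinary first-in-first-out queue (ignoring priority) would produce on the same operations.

priority queue: 59, 52, 51, 73, 63, 55, 64, 62, 72, 74, 78, 71, 69, 77; FIFO queue: 59, 51, 52, 55, 73, 63, 48, 64, 47, 62, 49, 69, 72, 74

insert 59 → {59}
insert 51 → {59, 51}
insert 52 → {59, 52, 51}
transmit next → 59; now {52, 51}
transmit next → 52; now {51}
transmit next → 51; now {}
insert 55 → {55}
insert 73 → {73, 55}
transmit next → 73; now {55}
insert 63 → {63, 55}
transmit next → 63; now {55}
insert 48 → {55, 48}
transmit next → 55; now {48}
insert 64 → {64, 48}
insert 47 → {64, 48, 47}
insert 62 → {64, 62, 48, 47}
transmit next → 64; now {62, 48, 47}
insert 49 → {62, 49, 48, 47}
transmit next → 62; now {49, 48, 47}
insert 69 → {69, 49, 48, 47}
insert 72 → {72, 69, 49, 48, 47}
transmit next → 72; now {69, 49, 48, 47}
insert 74 → {74, 69, 49, 48, 47}
transmit next → 74; now {69, 49, 48, 47}
insert 78 → {78, 69, 49, 48, 47}
transmit next → 78; now {69, 49, 48, 47}
insert 61 → {69, 61, 49, 48, 47}
insert 71 → {71, 69, 61, 49, 48, 47}
insert 58 → {71, 69, 61, 58, 49, 48, 47}
insert 57 → {71, 69, 61, 58, 57, 49, 48, 47}
insert 54 → {71, 69, 61, 58, 57, 54, 49, 48, 47}
insert 67 → {71, 69, 67, 61, 58, 57, 54, 49, 48, 47}
transmit next → 71; now {69, 67, 61, 58, 57, 54, 49, 48, 47}
transmit next → 69; now {67, 61, 58, 57, 54, 49, 48, 47}
insert 77 → {77, 67, 61, 58, 57, 54, 49, 48, 47}
transmit next → 77; now {67, 61, 58, 57, 54, 49, 48, 47}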